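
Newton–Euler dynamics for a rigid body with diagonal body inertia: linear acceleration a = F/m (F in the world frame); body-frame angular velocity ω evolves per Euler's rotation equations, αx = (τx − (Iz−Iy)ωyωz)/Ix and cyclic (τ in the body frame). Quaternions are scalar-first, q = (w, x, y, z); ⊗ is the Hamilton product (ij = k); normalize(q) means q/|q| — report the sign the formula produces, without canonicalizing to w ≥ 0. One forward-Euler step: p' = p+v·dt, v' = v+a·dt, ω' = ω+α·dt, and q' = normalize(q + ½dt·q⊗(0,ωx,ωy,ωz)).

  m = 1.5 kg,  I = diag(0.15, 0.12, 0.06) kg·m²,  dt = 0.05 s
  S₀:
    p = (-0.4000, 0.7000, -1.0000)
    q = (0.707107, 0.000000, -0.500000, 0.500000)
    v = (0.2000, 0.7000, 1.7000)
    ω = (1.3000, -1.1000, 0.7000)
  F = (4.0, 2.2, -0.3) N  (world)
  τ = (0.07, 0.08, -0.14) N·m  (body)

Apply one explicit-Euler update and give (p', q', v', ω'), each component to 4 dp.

linear accel F/m = (2.6667, 1.4667, -0.2000)
new position p' = (-0.3900, 0.7350, -0.9150)
v + (F/m)dt = (0.3333, 0.7733, 1.6900)
precession coupling ω×(Iω) = (0.0462, 0.0819, 0.0429)
(τ − ω×Iω)/I = (0.1587, -0.0158, -3.0483)
ω' = ω + α·dt = (1.3079, -1.1008, 0.5476)
2q̇ = q⊗(0,ω) = (-0.9000000, 1.1192391, -0.1278177, 1.1449749)
q' = normalize(q + ½dt·q⊗(0,ω)) = (0.6839, 0.0280, -0.5027, 0.5281)

p' = (-0.3900, 0.7350, -0.9150)
q' = (0.6839, 0.0280, -0.5027, 0.5281)
v' = (0.3333, 0.7733, 1.6900)
ω' = (1.3079, -1.1008, 0.5476)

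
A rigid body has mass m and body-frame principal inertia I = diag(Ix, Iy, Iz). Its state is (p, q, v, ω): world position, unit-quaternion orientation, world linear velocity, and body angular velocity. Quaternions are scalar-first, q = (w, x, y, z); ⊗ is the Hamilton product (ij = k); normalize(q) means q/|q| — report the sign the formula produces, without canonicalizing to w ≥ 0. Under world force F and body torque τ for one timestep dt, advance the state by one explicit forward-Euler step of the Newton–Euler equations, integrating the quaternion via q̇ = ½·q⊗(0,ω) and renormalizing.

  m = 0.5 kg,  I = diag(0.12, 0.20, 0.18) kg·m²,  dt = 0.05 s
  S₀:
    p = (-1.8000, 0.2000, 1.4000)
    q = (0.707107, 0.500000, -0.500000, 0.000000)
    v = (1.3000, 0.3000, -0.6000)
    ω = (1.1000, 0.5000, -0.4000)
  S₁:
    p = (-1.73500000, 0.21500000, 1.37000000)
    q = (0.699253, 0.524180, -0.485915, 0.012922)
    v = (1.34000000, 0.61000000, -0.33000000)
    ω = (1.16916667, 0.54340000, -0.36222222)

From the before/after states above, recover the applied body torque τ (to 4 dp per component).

τ = (0.1700, 0.2000, 0.1800)

ω₁ − ω₀ = (0.06916667, 0.04340000, 0.03777778)
precession coupling = (0.0040, 0.0264, 0.0440)
applied torque τ = (0.1700, 0.2000, 0.1800)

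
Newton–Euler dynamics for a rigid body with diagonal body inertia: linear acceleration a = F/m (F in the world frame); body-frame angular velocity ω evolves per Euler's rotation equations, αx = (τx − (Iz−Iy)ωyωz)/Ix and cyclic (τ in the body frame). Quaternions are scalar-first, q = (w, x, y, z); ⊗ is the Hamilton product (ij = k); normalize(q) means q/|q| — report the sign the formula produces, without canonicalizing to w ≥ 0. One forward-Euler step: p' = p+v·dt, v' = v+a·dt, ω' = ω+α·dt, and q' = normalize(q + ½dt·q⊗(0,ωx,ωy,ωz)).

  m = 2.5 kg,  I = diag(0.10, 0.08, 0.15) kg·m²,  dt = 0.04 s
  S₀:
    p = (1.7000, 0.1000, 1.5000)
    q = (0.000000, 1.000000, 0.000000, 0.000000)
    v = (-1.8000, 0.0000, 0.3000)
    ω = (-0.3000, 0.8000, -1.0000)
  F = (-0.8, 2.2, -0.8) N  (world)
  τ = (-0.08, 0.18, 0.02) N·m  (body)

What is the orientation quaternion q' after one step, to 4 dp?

q' = (0.0060, 0.9997, 0.0200, 0.0160)

q⊗(0,ω) = (0.3000000, 0.0000000, 1.0000000, 0.8000000)
q' = normalize(q + ½dt·q⊗(0,ω)) = (0.0060, 0.9997, 0.0200, 0.0160)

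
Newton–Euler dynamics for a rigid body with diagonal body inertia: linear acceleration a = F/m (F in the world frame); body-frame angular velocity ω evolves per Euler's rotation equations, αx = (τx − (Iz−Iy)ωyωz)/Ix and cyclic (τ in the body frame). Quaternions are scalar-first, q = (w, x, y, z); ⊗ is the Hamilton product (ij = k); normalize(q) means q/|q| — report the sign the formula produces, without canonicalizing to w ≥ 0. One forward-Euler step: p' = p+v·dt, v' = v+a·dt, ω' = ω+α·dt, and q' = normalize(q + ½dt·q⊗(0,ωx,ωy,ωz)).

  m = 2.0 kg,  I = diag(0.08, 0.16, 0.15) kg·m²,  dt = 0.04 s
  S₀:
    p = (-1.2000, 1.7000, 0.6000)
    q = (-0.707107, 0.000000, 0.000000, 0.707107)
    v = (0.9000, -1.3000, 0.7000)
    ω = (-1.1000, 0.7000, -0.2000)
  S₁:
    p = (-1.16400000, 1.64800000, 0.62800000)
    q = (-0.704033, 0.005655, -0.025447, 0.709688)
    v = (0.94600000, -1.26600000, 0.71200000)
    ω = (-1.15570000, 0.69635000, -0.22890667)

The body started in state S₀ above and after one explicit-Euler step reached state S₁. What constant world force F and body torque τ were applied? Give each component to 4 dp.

Δv = v₁−v₀ = (0.04600000, 0.03400000, 0.01200000)
applied force F = (2.3000, 1.7000, 0.6000)
Δω = ω₁−ω₀ = (-0.05570000, -0.00365000, -0.02890667)
applied torque τ = (-0.1100, -0.0300, -0.1700)

F = (2.3000, 1.7000, 0.6000)
τ = (-0.1100, -0.0300, -0.1700)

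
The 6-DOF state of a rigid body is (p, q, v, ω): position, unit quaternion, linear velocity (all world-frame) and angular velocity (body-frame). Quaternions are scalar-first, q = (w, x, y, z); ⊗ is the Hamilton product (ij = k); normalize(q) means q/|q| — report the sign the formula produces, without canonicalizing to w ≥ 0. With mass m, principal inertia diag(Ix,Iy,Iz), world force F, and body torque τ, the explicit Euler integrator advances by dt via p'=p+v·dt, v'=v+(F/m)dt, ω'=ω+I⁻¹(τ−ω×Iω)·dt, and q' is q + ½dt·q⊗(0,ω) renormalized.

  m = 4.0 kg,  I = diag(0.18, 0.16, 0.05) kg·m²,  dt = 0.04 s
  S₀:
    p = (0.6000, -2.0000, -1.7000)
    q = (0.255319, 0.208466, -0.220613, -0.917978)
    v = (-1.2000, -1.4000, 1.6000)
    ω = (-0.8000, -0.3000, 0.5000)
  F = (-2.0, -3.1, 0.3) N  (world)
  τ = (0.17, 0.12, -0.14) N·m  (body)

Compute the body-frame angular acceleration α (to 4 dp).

α = (0.8528, 1.0750, -2.7040)

gyro term ω×Iω = (0.0165, -0.0520, -0.0048)
(τ − ω×Iω)/I = (0.8528, 1.0750, -2.7040)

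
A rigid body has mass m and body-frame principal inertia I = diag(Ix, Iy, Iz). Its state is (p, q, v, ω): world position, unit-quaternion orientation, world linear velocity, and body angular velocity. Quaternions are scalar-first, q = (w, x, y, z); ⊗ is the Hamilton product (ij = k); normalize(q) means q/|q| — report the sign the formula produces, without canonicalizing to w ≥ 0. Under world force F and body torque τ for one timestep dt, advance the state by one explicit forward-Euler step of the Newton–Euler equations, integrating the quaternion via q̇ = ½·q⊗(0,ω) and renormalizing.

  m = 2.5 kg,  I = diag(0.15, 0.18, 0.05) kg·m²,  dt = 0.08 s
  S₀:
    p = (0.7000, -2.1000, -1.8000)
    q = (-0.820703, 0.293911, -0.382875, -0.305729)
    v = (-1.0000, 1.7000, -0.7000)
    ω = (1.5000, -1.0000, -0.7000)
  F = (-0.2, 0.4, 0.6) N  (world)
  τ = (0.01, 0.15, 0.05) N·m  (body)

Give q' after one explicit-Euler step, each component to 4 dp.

q⊗(0,ω) = (-1.0377518, -1.2687710, 0.5678472, 0.8548936)
q + ½dt·q⊗(0,ω), renormalized = (-0.8596, 0.2424, -0.3591, -0.2707)

q' = (-0.8596, 0.2424, -0.3591, -0.2707)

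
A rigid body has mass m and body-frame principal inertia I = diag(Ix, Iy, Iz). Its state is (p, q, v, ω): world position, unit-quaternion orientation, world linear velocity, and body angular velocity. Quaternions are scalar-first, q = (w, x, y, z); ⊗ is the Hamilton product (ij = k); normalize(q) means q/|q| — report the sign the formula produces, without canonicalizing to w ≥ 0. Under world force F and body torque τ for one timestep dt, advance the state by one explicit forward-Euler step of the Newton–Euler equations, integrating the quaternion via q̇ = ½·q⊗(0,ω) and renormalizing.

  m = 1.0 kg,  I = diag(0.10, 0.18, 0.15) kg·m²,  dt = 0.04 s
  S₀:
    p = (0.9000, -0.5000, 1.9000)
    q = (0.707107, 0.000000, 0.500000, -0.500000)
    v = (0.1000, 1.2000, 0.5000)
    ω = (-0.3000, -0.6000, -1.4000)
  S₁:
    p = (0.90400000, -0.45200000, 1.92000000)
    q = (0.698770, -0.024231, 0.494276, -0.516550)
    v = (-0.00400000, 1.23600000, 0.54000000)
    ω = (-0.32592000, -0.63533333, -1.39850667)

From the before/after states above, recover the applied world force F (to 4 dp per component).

Δv = v₁−v₀ = (-0.10400000, 0.03600000, 0.04000000)
applied force F = (-2.6000, 0.9000, 1.0000)

F = (-2.6000, 0.9000, 1.0000)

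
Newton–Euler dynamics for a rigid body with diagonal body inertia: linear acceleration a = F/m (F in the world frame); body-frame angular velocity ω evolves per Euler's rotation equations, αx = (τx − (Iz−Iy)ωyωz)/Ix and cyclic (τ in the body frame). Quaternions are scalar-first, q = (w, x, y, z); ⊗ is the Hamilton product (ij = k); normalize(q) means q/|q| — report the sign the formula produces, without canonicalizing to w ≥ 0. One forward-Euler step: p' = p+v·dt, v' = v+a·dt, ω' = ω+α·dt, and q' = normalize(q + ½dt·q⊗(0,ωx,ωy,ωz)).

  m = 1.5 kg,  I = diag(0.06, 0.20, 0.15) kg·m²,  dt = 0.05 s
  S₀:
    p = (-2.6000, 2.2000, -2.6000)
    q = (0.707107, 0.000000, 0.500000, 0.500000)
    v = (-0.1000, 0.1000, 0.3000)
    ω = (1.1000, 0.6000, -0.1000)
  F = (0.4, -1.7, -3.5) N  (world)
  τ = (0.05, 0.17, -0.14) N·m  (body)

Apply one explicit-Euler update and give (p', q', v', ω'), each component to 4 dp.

p' = (-2.6050, 2.2050, -2.5850)
q' = (0.7005, 0.0107, 0.5241, 0.4842)
v' = (-0.0867, 0.0433, 0.1833)
ω' = (1.1392, 0.6400, -0.1775)

linear accel F/m = (0.2667, -1.1333, -2.3333)
p + v·dt = (-2.6050, 2.2050, -2.5850)
v' = v + a·dt = (-0.0867, 0.0433, 0.1833)
precession coupling ω×(Iω) = (0.0030, 0.0099, 0.0924)
α = I⁻¹(τ − ω×Iω) = (0.7833, 0.8005, -1.5493)
ω' = ω + α·dt = (1.1392, 0.6400, -0.1775)
2q̇ = q⊗(0,ω) = (-0.2500000, 0.4278177, 0.9742642, -0.6207107)
updated quaternion q' = (0.7005, 0.0107, 0.5241, 0.4842)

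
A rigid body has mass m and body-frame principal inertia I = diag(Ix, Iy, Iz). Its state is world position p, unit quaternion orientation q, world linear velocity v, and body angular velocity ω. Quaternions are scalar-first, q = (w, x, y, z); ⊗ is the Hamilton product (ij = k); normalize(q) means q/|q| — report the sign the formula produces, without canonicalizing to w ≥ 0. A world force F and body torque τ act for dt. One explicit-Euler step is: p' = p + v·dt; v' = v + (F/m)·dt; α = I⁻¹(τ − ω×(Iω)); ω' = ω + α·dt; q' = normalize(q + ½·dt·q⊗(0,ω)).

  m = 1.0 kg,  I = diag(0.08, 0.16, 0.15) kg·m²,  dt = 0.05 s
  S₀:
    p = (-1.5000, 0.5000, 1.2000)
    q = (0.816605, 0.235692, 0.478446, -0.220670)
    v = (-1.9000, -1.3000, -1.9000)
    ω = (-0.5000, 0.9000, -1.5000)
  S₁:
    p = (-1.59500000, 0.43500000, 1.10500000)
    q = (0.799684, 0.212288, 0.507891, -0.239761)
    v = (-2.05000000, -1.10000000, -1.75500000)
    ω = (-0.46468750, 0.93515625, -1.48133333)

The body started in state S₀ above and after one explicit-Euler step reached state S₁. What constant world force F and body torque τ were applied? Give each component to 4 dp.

ω₁ − ω₀ = (0.03531250, 0.03515625, 0.01866667)
gyro term ω₀×Iω₀ = (0.0135, -0.0525, -0.0360)
τ = I·(Δω/dt) + ω₀×(Iω₀) = (0.0700, 0.0600, 0.0200)
Δv = v₁−v₀ = (-0.15000000, 0.20000000, 0.14500000)
F = m·Δv/dt = (-3.0000, 4.0000, 2.9000)

F = (-3.0000, 4.0000, 2.9000)
τ = (0.0700, 0.0600, 0.0200)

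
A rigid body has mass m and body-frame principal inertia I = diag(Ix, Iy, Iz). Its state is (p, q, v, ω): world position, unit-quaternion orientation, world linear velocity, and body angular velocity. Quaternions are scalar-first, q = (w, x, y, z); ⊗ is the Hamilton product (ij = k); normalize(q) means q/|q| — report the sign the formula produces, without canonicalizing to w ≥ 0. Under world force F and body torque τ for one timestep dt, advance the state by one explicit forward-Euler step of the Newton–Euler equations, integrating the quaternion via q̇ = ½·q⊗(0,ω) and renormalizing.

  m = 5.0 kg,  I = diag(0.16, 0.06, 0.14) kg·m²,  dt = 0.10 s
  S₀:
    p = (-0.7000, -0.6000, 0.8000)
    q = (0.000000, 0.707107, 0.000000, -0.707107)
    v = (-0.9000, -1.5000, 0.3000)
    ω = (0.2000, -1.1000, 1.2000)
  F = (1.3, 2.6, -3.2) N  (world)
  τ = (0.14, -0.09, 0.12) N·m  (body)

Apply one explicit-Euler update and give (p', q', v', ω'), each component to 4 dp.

p' = (-0.7900, -0.7500, 0.8300)
q' = (0.0352, 0.6660, -0.0493, -0.7435)
v' = (-0.8740, -1.4480, 0.2360)
ω' = (0.3535, -1.2580, 1.2700)

angular accel α = (1.5350, -1.5800, 0.7000)
ω' = ω + α·dt = (0.3535, -1.2580, 1.2700)
q⊗(0,ω) = (0.7071070, -0.7778177, -0.9899498, -0.7778177)
q' = normalize(q + ½dt·q⊗(0,ω)) = (0.0352, 0.6660, -0.0493, -0.7435)
a = F/m = (0.2600, 0.5200, -0.6400)
p' = p + v·dt = (-0.7900, -0.7500, 0.8300)
v + (F/m)dt = (-0.8740, -1.4480, 0.2360)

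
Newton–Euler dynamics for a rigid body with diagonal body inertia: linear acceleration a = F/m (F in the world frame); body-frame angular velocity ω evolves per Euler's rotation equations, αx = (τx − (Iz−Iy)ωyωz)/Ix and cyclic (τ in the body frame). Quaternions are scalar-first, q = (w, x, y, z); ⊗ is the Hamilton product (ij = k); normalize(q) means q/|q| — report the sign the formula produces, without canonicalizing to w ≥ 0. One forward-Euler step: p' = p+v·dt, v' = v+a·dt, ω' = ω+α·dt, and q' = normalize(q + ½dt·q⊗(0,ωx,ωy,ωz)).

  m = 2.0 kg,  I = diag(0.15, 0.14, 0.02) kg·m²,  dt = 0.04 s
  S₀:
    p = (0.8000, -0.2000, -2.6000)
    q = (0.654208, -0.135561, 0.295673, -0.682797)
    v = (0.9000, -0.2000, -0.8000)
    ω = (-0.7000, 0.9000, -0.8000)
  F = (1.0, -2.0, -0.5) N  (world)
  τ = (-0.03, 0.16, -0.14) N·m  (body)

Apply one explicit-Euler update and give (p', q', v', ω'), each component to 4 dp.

ω×(Iω) gyroscopic = (0.0864, 0.0728, 0.0063)
(τ − ω×Iω)/I = (-0.7760, 0.6229, -7.3150)
ω + α·dt = (-0.7310, 0.9249, -1.0926)
Hamilton product q⊗(0,ω) = (-0.9072360, -0.0799667, 0.9582963, -0.4384002)
updated quaternion q' = (0.6358, -0.1371, 0.3147, -0.6913)
a = (0.5000, -1.0000, -0.2500)
new position p' = (0.8360, -0.2080, -2.6320)
new velocity v' = (0.9200, -0.2400, -0.8100)

p' = (0.8360, -0.2080, -2.6320)
q' = (0.6358, -0.1371, 0.3147, -0.6913)
v' = (0.9200, -0.2400, -0.8100)
ω' = (-0.7310, 0.9249, -1.0926)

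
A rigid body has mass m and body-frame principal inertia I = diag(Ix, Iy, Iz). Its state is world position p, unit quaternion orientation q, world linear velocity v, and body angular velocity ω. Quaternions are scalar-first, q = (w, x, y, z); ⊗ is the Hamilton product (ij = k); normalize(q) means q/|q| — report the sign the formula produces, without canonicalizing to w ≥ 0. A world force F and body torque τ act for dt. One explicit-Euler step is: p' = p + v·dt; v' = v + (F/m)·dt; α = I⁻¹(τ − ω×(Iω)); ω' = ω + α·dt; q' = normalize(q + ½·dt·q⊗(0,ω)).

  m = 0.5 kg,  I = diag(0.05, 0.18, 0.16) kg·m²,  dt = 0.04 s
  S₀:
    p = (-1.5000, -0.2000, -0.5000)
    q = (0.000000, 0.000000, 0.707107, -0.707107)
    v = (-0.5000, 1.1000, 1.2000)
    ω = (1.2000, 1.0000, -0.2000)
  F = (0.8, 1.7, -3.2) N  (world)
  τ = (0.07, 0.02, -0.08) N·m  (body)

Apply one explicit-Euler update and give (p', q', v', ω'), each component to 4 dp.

p' = (-1.5200, -0.1560, -0.4520)
q' = (-0.0170, 0.0113, 0.6898, -0.7237)
v' = (-0.4360, 1.2360, 0.9440)
ω' = (1.2528, 0.9986, -0.2590)

p' = p + v·dt = (-1.5200, -0.1560, -0.4520)
v + (F/m)dt = (-0.4360, 1.2360, 0.9440)
ω×(Iω) gyroscopic = (0.0040, 0.0264, 0.1560)
angular accel α = (1.3200, -0.0356, -1.4750)
new body rate ω' = (1.2528, 0.9986, -0.2590)
2q̇ = q⊗(0,ω) = (-0.8485284, 0.5656856, -0.8485284, -0.8485284)
q' = normalize(q + ½dt·q⊗(0,ω)) = (-0.0170, 0.0113, 0.6898, -0.7237)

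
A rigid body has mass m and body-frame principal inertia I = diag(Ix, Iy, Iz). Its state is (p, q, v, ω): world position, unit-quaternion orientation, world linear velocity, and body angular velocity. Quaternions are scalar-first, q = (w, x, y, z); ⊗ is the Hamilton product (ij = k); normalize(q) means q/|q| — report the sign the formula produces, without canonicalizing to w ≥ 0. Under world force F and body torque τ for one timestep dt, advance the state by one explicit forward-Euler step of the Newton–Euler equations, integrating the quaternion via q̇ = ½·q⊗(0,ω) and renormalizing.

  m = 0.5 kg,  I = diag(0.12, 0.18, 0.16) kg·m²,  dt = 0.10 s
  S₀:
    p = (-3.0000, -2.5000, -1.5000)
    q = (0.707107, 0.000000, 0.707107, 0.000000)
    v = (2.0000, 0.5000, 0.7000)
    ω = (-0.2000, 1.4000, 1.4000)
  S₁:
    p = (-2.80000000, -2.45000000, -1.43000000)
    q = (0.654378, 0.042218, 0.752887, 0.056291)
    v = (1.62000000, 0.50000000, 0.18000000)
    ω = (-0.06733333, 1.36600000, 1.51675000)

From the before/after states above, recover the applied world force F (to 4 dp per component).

Δv = v₁−v₀ = (-0.38000000, 0.00000000, -0.52000000)
applied force F = (-1.9000, 0.0000, -2.6000)

F = (-1.9000, 0.0000, -2.6000)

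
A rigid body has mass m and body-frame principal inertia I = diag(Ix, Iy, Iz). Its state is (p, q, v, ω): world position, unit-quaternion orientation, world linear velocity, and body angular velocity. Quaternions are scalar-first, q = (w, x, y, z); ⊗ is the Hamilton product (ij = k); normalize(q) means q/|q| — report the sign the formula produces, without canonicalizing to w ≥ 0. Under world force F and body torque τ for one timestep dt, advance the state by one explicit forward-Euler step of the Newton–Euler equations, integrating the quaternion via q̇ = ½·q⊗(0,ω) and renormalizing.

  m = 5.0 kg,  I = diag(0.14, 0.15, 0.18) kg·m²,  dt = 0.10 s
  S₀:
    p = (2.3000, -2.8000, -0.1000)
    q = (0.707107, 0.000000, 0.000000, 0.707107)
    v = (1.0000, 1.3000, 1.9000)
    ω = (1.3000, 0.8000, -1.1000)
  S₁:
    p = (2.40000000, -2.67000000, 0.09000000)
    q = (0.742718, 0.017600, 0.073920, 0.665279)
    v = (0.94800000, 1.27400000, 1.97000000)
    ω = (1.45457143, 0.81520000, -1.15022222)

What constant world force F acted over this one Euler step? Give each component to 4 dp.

Δv = v₁−v₀ = (-0.05200000, -0.02600000, 0.07000000)
F = m·Δv/dt = (-2.6000, -1.3000, 3.5000)

F = (-2.6000, -1.3000, 3.5000)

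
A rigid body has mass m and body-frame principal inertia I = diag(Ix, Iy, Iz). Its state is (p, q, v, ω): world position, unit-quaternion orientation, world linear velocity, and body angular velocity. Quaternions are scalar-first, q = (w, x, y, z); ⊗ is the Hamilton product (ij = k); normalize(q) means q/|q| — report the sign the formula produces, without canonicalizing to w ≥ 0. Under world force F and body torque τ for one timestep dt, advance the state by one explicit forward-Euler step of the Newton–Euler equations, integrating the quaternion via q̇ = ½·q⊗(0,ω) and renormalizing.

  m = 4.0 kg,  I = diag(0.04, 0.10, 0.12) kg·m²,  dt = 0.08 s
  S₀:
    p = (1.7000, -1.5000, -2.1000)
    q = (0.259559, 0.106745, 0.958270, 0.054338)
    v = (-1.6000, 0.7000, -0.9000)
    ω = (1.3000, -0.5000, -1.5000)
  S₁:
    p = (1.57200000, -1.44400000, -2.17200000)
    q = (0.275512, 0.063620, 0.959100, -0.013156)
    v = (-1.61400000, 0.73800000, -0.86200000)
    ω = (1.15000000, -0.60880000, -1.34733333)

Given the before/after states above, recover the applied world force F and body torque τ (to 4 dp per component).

v₁ − v₀ = (-0.01400000, 0.03800000, 0.03800000)
m·(v₁−v₀)/dt = (-0.7000, 1.9000, 1.9000)
Δω = ω₁−ω₀ = (-0.15000000, -0.10880000, 0.15266667)
applied torque τ = (-0.0600, 0.0200, 0.1900)

F = (-0.7000, 1.9000, 1.9000)
τ = (-0.0600, 0.0200, 0.1900)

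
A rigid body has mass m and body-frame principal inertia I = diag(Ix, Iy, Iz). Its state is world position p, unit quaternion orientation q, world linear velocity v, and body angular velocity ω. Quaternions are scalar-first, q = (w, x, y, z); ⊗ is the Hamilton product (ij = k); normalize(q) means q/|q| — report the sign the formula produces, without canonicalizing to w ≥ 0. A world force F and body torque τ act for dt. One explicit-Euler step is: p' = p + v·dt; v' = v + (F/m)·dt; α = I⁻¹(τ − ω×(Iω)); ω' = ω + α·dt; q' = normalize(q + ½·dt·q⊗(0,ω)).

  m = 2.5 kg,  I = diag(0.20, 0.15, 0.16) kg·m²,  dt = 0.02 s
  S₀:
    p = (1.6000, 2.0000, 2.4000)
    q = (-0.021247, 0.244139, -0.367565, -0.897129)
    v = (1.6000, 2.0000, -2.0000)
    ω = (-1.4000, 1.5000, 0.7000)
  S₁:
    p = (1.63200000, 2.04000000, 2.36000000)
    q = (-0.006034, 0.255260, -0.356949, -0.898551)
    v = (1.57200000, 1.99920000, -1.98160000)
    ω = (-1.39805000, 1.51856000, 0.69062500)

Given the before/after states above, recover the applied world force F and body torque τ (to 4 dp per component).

rate change Δω = (0.00195000, 0.01856000, -0.00937500)
applied torque τ = (0.0300, 0.1000, 0.0300)
v₁ − v₀ = (-0.02800000, -0.00080000, 0.01840000)
applied force F = (-3.5000, -0.1000, 2.3000)

F = (-3.5000, -0.1000, 2.3000)
τ = (0.0300, 0.1000, 0.0300)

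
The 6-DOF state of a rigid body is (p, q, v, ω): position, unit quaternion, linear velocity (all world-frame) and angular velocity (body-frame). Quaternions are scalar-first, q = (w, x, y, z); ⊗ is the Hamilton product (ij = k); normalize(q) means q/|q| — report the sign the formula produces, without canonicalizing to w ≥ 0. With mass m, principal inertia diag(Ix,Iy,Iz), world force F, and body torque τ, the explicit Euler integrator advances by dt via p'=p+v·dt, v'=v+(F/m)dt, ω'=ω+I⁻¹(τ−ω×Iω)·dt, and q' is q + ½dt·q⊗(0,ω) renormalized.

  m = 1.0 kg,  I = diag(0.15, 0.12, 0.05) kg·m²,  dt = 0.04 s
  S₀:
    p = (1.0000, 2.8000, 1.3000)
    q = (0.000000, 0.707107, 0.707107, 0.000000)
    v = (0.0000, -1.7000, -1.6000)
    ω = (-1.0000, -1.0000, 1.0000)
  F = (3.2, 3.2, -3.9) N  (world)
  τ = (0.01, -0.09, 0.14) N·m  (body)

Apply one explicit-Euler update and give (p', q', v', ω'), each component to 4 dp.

new position p' = (1.0000, 2.7320, 1.2360)
v' = v + a·dt = (0.1280, -1.5720, -1.7560)
ω×(Iω) gyroscopic = (0.0700, -0.1000, -0.0300)
α = I⁻¹(τ − ω×Iω) = (-0.4000, 0.0833, 3.4000)
ω' = ω + α·dt = (-1.0160, -0.9967, 1.1360)
Hamilton product q⊗(0,ω) = (1.4142140, 0.7071070, -0.7071070, 0.0000000)
q + ½dt·q⊗(0,ω), renormalized = (0.0283, 0.7208, 0.6925, 0.0000)

p' = (1.0000, 2.7320, 1.2360)
q' = (0.0283, 0.7208, 0.6925, 0.0000)
v' = (0.1280, -1.5720, -1.7560)
ω' = (-1.0160, -0.9967, 1.1360)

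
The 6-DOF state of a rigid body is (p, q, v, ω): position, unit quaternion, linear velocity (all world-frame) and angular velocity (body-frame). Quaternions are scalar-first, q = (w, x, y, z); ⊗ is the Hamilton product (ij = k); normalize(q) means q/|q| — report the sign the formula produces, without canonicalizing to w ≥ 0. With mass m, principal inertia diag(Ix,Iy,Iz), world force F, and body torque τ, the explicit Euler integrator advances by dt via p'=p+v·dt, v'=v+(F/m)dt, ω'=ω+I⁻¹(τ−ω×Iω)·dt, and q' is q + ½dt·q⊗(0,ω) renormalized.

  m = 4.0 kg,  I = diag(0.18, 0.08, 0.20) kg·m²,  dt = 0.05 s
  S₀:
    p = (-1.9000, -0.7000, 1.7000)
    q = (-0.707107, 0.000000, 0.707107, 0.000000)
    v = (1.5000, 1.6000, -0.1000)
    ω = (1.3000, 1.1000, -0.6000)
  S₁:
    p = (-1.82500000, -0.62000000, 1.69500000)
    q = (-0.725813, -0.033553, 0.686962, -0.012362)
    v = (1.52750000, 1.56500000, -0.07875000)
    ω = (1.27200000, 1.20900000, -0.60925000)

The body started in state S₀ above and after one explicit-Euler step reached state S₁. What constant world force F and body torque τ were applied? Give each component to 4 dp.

F = (2.2000, -2.8000, 1.7000)
τ = (-0.1800, 0.1900, -0.1800)

v₁ − v₀ = (0.02750000, -0.03500000, 0.02125000)
F = m·Δv/dt = (2.2000, -2.8000, 1.7000)
Δω = ω₁−ω₀ = (-0.02800000, 0.10900000, -0.00925000)
gyro term ω₀×Iω₀ = (-0.0792, 0.0156, -0.1430)
applied torque τ = (-0.1800, 0.1900, -0.1800)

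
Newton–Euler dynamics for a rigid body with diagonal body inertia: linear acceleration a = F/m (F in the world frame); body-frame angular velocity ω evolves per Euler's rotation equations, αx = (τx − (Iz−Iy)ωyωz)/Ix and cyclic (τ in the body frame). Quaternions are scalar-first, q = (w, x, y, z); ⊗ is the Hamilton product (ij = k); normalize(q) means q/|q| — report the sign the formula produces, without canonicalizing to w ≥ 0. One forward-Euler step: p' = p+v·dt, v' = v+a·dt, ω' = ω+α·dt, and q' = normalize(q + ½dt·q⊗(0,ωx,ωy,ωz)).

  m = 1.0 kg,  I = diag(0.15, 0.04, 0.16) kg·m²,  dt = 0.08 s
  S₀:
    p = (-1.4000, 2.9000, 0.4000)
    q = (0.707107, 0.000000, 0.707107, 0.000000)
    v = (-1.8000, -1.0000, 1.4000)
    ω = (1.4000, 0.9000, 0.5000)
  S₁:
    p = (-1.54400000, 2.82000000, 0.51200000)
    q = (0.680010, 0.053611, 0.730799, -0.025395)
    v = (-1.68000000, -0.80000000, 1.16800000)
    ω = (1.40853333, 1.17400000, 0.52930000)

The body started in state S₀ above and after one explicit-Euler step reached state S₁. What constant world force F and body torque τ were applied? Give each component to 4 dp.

v₁ − v₀ = (0.12000000, 0.20000000, -0.23200000)
F = m·Δv/dt = (1.5000, 2.5000, -2.9000)
Δω = ω₁−ω₀ = (0.00853333, 0.27400000, 0.02930000)
applied torque τ = (0.0700, 0.1300, -0.0800)

F = (1.5000, 2.5000, -2.9000)
τ = (0.0700, 0.1300, -0.0800)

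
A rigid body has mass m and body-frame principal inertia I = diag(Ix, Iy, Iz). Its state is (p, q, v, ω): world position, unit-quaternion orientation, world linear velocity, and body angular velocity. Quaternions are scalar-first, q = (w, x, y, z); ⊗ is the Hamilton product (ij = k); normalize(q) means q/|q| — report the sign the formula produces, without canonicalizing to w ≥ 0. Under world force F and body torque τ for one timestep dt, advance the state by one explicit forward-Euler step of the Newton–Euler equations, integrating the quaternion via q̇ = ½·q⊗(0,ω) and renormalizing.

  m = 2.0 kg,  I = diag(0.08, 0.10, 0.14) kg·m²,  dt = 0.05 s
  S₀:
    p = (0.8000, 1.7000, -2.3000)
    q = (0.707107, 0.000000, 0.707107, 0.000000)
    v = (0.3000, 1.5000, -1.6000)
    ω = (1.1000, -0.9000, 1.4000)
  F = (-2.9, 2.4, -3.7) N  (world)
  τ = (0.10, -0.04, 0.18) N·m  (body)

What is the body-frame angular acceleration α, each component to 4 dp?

α = (1.8800, 0.5240, 1.4271)

gyro term ω×Iω = (-0.0504, -0.0924, -0.0198)
angular accel α = (1.8800, 0.5240, 1.4271)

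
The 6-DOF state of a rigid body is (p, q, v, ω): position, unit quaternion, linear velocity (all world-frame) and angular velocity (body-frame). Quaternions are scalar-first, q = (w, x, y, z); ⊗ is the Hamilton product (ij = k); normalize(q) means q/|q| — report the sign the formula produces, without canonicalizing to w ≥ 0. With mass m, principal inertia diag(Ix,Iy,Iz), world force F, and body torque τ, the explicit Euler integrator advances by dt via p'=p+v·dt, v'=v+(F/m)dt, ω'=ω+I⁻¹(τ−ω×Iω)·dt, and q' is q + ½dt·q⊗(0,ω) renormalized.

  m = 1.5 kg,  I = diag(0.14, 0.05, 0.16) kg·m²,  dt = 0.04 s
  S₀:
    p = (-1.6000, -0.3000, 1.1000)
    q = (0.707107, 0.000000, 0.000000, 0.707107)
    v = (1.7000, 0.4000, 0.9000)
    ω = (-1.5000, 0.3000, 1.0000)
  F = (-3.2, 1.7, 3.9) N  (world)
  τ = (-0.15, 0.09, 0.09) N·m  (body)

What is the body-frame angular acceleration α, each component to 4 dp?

α = (-1.3071, 1.2000, 0.3094)

gyro term ω×Iω = (0.0330, 0.0300, 0.0405)
angular accel α = (-1.3071, 1.2000, 0.3094)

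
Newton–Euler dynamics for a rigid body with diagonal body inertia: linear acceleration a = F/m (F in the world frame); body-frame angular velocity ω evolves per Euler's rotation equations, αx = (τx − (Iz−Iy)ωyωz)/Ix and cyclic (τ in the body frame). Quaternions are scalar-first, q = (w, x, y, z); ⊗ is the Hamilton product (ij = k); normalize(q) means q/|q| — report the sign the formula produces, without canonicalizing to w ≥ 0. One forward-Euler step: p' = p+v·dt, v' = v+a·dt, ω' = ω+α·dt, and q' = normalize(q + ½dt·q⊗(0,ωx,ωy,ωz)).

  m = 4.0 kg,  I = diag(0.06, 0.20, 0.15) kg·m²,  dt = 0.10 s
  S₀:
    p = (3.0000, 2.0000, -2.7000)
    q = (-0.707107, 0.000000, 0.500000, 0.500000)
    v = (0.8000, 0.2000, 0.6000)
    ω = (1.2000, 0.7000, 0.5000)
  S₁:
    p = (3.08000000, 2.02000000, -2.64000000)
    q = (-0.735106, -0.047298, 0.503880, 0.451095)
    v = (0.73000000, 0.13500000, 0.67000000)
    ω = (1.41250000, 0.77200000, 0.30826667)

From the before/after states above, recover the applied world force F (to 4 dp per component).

velocity change Δv = (-0.07000000, -0.06500000, 0.07000000)
F = m·Δv/dt = (-2.8000, -2.6000, 2.8000)

F = (-2.8000, -2.6000, 2.8000)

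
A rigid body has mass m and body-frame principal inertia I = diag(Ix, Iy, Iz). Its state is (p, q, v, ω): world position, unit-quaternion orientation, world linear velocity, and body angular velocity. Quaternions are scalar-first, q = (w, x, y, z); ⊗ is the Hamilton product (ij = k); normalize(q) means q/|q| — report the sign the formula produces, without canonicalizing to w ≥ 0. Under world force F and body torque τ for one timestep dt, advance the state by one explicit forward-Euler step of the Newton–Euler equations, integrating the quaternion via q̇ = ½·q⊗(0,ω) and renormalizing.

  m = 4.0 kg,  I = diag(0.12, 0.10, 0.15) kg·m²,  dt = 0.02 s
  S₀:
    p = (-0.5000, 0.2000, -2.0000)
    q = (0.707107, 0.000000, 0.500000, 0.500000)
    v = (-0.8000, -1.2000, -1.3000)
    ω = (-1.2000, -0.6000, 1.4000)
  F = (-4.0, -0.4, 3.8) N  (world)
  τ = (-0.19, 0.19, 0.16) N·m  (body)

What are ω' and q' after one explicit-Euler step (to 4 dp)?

ω' = (-1.2247, -0.5721, 1.4233)
q' = (0.7030, 0.0015, 0.4897, 0.5158)

gyro term ω×Iω = (-0.0420, 0.0504, -0.0144)
(τ − ω×Iω)/I = (-1.2333, 1.3960, 1.1627)
ω + α·dt = (-1.2247, -0.5721, 1.4233)
q⊗(0,ω) = (-0.4000000, 0.1514716, -1.0242642, 1.5899498)
updated quaternion q' = (0.7030, 0.0015, 0.4897, 0.5158)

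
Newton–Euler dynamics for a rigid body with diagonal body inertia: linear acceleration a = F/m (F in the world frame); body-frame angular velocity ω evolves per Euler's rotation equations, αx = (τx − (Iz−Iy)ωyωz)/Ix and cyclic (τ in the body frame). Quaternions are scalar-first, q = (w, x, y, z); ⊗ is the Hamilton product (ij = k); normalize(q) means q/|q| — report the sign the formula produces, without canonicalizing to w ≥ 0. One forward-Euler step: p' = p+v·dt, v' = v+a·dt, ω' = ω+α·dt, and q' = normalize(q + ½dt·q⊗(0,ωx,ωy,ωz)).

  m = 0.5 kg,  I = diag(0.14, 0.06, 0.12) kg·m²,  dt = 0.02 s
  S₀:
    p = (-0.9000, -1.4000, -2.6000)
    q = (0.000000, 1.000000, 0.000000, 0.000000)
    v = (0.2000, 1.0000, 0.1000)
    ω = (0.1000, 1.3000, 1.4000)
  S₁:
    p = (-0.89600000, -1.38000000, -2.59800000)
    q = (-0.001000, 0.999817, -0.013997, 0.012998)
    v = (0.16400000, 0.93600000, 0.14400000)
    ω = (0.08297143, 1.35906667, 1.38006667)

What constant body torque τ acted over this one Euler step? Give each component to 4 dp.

ω₁ − ω₀ = (-0.01702857, 0.05906667, -0.01993333)
τ = I·(Δω/dt) + ω₀×(Iω₀) = (-0.0100, 0.1800, -0.1300)

τ = (-0.0100, 0.1800, -0.1300)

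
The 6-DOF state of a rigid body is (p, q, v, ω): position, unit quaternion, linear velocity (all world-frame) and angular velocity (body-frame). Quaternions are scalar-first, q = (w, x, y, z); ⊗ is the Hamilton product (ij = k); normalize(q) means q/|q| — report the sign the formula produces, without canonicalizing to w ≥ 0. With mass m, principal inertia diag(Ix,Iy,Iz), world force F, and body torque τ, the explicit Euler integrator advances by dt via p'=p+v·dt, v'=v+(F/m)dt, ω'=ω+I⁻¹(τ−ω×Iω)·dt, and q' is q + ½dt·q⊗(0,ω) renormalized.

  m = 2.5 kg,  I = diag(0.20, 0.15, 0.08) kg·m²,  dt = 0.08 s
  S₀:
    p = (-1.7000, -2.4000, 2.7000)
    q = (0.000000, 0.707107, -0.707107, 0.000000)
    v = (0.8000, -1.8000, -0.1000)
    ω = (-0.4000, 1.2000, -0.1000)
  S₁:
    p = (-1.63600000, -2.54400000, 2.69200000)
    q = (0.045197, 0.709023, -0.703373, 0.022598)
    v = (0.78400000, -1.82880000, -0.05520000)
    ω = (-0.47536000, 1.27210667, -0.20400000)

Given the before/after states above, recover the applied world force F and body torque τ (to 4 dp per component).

F = (-0.5000, -0.9000, 1.4000)
τ = (-0.1800, 0.1400, -0.0800)

velocity change Δv = (-0.01600000, -0.02880000, 0.04480000)
m·(v₁−v₀)/dt = (-0.5000, -0.9000, 1.4000)
Δω = ω₁−ω₀ = (-0.07536000, 0.07210667, -0.10400000)
I·α + gyro = (-0.1800, 0.1400, -0.0800)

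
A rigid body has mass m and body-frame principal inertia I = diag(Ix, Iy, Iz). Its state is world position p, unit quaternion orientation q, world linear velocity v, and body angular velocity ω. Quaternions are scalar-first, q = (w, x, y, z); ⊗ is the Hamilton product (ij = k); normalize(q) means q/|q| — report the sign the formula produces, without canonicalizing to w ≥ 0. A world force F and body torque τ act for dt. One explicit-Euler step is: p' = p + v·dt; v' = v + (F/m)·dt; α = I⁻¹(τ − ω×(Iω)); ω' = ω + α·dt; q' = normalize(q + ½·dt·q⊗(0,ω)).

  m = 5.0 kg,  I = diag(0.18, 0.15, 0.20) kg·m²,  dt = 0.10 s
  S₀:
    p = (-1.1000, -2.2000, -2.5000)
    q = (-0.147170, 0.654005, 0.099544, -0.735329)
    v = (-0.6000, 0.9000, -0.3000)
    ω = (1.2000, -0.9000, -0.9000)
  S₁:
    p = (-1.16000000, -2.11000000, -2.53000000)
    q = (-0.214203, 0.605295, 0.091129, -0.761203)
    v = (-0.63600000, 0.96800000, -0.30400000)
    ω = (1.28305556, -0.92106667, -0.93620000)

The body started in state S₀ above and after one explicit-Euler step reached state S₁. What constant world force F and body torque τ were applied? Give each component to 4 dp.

F = (-1.8000, 3.4000, -0.2000)
τ = (0.1900, -0.0100, -0.0400)

ω₁ − ω₀ = (0.08305556, -0.02106667, -0.03620000)
applied torque τ = (0.1900, -0.0100, -0.0400)
Δv = v₁−v₀ = (-0.03600000, 0.06800000, -0.00400000)
F = m·Δv/dt = (-1.8000, 3.4000, -0.2000)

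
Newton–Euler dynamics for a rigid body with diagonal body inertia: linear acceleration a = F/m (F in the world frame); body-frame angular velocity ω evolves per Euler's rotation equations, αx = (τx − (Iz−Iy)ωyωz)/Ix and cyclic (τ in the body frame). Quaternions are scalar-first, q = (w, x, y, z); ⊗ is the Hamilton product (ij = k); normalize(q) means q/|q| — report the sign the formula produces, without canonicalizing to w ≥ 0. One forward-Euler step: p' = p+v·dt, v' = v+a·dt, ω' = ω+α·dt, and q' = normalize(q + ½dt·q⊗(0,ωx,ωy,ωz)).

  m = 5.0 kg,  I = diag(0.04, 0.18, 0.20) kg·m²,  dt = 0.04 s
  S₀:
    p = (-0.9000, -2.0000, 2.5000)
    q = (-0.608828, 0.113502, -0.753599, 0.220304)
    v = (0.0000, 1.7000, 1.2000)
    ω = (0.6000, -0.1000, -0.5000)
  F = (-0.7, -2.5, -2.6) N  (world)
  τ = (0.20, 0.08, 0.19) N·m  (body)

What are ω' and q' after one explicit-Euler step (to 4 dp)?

gyro term ω×Iω = (0.0010, 0.0480, -0.0084)
α = I⁻¹(τ − ω×Iω) = (4.9750, 0.1778, 0.9920)
ω' = ω + α·dt = (0.7990, -0.0929, -0.4603)
2q̇ = q⊗(0,ω) = (-0.0333091, 0.0335331, 0.2498162, 0.7452232)
updated quaternion q' = (-0.6094, 0.1142, -0.7485, 0.2352)

ω' = (0.7990, -0.0929, -0.4603)
q' = (-0.6094, 0.1142, -0.7485, 0.2352)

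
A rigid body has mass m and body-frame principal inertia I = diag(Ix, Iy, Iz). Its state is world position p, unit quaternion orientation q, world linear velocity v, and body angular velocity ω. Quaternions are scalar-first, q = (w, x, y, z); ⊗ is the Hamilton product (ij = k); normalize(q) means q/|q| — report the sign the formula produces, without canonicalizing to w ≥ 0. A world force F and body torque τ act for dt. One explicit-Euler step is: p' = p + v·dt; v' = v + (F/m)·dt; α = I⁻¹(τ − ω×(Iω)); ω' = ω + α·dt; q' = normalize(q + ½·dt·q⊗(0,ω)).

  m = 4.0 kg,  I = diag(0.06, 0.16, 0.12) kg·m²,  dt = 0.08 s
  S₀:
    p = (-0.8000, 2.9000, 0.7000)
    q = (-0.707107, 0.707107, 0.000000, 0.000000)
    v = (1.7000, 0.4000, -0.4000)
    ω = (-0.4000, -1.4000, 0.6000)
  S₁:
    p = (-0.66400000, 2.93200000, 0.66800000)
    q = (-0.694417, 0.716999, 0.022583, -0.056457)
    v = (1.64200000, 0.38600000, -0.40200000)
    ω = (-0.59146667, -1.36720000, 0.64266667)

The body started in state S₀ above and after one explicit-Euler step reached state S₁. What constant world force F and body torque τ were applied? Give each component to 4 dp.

Δv = v₁−v₀ = (-0.05800000, -0.01400000, -0.00200000)
F = m·Δv/dt = (-2.9000, -0.7000, -0.1000)
ω₁ − ω₀ = (-0.19146667, 0.03280000, 0.04266667)
precession coupling = (0.0336, 0.0144, 0.0560)
I·α + gyro = (-0.1100, 0.0800, 0.1200)

F = (-2.9000, -0.7000, -0.1000)
τ = (-0.1100, 0.0800, 0.1200)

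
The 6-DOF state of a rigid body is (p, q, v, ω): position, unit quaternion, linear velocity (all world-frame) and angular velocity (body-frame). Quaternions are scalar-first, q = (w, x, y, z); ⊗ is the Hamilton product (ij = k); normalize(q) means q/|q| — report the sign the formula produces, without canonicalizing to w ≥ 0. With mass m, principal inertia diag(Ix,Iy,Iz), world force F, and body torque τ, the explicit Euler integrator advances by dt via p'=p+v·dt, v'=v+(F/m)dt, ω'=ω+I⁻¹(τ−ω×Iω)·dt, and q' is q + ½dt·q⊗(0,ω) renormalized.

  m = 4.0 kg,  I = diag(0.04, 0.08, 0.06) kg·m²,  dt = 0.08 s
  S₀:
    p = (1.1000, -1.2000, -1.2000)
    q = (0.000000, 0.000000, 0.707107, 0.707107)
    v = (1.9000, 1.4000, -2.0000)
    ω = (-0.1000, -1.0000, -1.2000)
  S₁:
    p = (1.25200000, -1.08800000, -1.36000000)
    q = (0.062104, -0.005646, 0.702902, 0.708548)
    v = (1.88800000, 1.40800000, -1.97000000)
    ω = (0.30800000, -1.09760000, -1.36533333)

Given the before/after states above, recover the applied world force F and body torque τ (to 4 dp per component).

F = (-0.6000, 0.4000, 1.5000)
τ = (0.1800, -0.1000, -0.1200)

rate change Δω = (0.40800000, -0.09760000, -0.16533333)
ω₀×(Iω₀) = (-0.0240, -0.0024, 0.0040)
I·α + gyro = (0.1800, -0.1000, -0.1200)
velocity change Δv = (-0.01200000, 0.00800000, 0.03000000)
applied force F = (-0.6000, 0.4000, 1.5000)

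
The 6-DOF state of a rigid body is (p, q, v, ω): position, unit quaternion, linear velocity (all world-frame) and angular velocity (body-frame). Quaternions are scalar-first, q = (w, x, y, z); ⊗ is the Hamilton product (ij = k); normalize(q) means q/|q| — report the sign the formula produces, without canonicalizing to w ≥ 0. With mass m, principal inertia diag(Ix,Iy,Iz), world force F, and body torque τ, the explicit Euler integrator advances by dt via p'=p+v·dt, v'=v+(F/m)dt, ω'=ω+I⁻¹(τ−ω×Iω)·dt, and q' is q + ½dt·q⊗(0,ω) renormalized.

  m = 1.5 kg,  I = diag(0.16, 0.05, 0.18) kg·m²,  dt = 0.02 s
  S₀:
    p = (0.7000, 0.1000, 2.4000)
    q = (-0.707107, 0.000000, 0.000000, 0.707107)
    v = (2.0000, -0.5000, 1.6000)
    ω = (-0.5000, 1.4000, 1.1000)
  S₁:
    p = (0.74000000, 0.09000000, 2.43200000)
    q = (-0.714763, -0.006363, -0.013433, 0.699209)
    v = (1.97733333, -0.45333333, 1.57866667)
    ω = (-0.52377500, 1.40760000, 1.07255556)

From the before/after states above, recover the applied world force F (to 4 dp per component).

F = (-1.7000, 3.5000, -1.6000)

Δv = v₁−v₀ = (-0.02266667, 0.04666667, -0.02133333)
m·(v₁−v₀)/dt = (-1.7000, 3.5000, -1.6000)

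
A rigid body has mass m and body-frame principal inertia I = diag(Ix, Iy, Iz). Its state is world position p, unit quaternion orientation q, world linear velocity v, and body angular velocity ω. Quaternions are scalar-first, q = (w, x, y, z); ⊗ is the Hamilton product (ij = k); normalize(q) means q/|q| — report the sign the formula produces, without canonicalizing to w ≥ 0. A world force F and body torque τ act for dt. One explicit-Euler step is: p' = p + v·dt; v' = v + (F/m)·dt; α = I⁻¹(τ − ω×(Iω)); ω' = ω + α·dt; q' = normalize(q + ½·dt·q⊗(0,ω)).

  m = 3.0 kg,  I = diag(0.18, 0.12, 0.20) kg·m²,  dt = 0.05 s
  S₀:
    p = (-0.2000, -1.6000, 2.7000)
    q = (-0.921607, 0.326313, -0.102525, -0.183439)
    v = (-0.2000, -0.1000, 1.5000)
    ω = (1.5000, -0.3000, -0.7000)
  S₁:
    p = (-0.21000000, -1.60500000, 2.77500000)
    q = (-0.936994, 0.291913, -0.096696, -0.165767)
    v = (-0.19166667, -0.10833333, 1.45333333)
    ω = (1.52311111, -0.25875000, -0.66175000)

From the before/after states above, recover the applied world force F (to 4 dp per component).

F = (0.5000, -0.5000, -2.8000)

velocity change Δv = (0.00833333, -0.00833333, -0.04666667)
applied force F = (0.5000, -0.5000, -2.8000)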